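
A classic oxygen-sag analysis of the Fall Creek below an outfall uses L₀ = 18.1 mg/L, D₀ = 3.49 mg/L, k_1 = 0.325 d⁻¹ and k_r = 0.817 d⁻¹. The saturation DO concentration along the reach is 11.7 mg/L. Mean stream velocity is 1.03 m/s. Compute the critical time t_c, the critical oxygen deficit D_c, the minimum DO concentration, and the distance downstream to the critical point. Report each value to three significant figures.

At the critical point dD/dt = 0, so k_1 L₀ e^(−k_1 t) = k_r D. Substituting D(t) from the Streeter–Phelps equation and solving for t gives
t_c = ln[(k_r/k_1)(1 − D₀(k_r−k_1)/(k_1 L₀))] / (k_r−k_1).
Here k_r−k_1 = 0.4920 d⁻¹ and 1 − D₀(k_r−k_1)/(k_1 L₀) = 1 − 3.49×0.4920/(0.325×18.1) = 0.7081, so
t_c = ln(2.514 × 0.7081) / 0.4920 = 0.5766 / 0.4920 = 1.172 d.
D_c = (k_1/k_r) L₀ e^(−k_1 t_c) = (0.325/0.817) × 18.1 × e^(−0.325×1.172) = 0.3978 × 18.1 × 0.6832 = 4.919 mg/L.
Minimum DO = C_s − D_c = 11.7 − 4.919 = 6.781 mg/L.
x_c = v t_c = 1.03 m/s × 1.172 d × 86400 s/d = 104300 m ≈ 104 km.

t_c ≈ 1.17 d; D_c ≈ 4.92 mg/L; min DO ≈ 6.78 mg/L; x_c ≈ 104 km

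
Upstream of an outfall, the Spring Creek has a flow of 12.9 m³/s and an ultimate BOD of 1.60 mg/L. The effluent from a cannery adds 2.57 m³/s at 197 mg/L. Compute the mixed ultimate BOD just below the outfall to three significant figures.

Flow-weighted mixing: C = (Q_r C_r + Q_w C_w)/(Q_r + Q_w)
= (12.9×1.60 + 2.57×197)/(12.9 + 2.57) = 526.9/15.47 = 34.06 mg/L.

34.1 mg/L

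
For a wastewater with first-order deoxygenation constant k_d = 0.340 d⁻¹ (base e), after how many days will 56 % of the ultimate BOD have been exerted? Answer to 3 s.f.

y/L₀ = 1 − e^(−k_d t) = 0.56 ⇒ e^(−k_d t) = 0.440
t = −ln(0.440) / 0.340 = 0.8210 / 0.340 = 2.415 d.

t ≈ 2.41 d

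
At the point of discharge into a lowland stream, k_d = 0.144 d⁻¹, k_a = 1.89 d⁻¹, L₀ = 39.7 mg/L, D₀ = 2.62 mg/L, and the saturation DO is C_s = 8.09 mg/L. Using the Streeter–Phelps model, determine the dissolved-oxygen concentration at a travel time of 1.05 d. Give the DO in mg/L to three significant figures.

DO ≈ 5.37 mg/L

k_d L₀/(k_a−k_d) = 0.144×39.7/(1.89−0.144) = 5.717/1.746 = 3.274 mg/L.
e^(−k_d t) = e^(−0.144×1.050) = 0.8597; e^(−k_a t) = e^(−1.89×1.050) = 0.1374.
D = 3.274 × (0.8597 − 0.1374) + 2.62 × 0.1374 = 2.365 + 0.3601 = 2.725 mg/L.
DO = C_s − D = 8.09 − 2.725 = 5.365 mg/L.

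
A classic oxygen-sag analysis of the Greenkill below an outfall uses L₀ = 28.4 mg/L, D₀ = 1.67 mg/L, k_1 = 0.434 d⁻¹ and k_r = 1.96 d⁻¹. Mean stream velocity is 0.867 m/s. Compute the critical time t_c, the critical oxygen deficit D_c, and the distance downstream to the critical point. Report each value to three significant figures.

t_c = [1/(k_r−k_1)] ln[(k_r/k_1)(1 − D₀(k_r−k_1)/(k_1 L₀))]
= [1/(1.96−0.434)] ln[(1.96/0.434)(1 − 1.67×1.526/(0.434×28.4))]
= (1/1.526) ln[4.516 × 0.7932] = 0.6553 × ln(3.582) = 0.6553 × 1.276 = 0.8362 d.
D_c = (k_1/k_r) L₀ e^(−k_1 t_c) = (0.434/1.96) × 28.4 × e^(−0.434×0.8362) = 0.2214 × 28.4 × 0.6957 = 4.375 mg/L.
x_c = v t_c = 0.867 m/s × 0.8362 d × 86400 s/d = 62640 m ≈ 62.6 km.

t_c ≈ 0.836 d; D_c ≈ 4.37 mg/L; x_c ≈ 62.6 km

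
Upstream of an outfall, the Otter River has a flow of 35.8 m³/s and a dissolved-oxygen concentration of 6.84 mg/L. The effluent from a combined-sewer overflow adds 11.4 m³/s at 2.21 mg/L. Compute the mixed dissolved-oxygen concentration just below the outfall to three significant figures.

5.72 mg/L

Flow-weighted mixing: C = (Q_r C_r + Q_w C_w)/(Q_r + Q_w)
= (35.8×6.84 + 11.4×2.21)/(35.8 + 11.4) = 270.1/47.20 = 5.722 mg/L.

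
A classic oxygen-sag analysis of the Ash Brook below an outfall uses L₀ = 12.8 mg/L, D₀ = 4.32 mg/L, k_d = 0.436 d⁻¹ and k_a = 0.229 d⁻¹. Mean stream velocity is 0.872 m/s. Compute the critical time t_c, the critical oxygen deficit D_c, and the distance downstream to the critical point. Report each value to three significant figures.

t_c = [1/(k_a−k_d)] ln[(k_a/k_d)(1 − D₀(k_a−k_d)/(k_d L₀))]
= [1/(0.229−0.436)] ln[(0.229/0.436)(1 − 4.32×-0.2070/(0.436×12.8))]
= (1/-0.2070) ln[0.5252 × 1.160] = -4.831 × ln(0.6094) = -4.831 × -0.4953 = 2.393 d.
L(t_c) = L₀ e^(−k_d t_c) = 12.8 × 0.3523 = 4.510 mg/L, and at the critical point k_a D_c = k_d L, so D_c = (0.436/0.229) × 4.510 = 8.586 mg/L.
x_c = v t_c = 0.872 m/s × 2.393 d × 86400 s/d = 180300 m ≈ 180 km.

t_c ≈ 2.39 d; D_c ≈ 8.59 mg/L; x_c ≈ 180 km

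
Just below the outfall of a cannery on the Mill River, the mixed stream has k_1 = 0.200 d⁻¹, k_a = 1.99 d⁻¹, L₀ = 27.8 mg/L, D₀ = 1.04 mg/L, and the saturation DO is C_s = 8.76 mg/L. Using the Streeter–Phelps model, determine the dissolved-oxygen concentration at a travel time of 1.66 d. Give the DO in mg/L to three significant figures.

DO ≈ 6.61 mg/L

k_1 L₀/(k_a−k_1) = 0.200×27.8/(1.99−0.200) = 5.560/1.790 = 3.106 mg/L.
e^(−k_1 t) = e^(−0.200×1.660) = 0.7175; e^(−k_a t) = e^(−1.99×1.660) = 0.03676.
D = 3.106 × (0.7175 − 0.03676) + 1.04 × 0.03676 = 2.114 + 0.03823 = 2.153 mg/L.
DO = C_s − D = 8.76 − 2.153 = 6.607 mg/L.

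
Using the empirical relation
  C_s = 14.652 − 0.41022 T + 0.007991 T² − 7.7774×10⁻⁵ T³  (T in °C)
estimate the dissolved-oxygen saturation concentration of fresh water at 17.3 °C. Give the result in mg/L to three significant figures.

C_s = 14.652 − 0.41022×17.3 + 0.007991×17.3² − 7.7774×10⁻⁵×17.3³ = 9.544 mg/L.

C_s ≈ 9.54 mg/L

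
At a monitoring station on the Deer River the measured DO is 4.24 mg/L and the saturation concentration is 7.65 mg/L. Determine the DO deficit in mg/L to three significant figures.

D = C_s − C = 7.65 − 4.24 = 3.41 mg/L.

D ≈ 3.41 mg/L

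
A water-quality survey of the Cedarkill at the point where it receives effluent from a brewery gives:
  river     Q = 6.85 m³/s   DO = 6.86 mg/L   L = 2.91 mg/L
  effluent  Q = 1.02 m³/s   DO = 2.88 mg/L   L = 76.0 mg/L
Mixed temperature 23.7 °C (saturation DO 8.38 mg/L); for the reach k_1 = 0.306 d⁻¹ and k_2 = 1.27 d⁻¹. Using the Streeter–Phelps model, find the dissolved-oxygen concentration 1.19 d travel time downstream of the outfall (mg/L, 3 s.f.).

Mixed DO = (6.85×6.86 + 1.02×2.88)/(6.85+1.02) = 49.93/7.870 = 6.344 mg/L.
Mixed L₀ = (6.85×2.91 + 1.02×76.0)/(7.870) = 97.45/7.870 = 12.38 mg/L.
Initial deficit D₀ = C_s − DO₀ = 8.38 − 6.344 = 2.036 mg/L.
D(1.19) = [0.306×12.38/(1.27−0.306)](e^(−0.306×1.19) − e^(−1.27×1.19)) + 2.036 e^(−1.27×1.19)
= 3.931 × (0.6948 − 0.2206) + 2.036 × 0.2206 = 2.313 mg/L.
DO = 8.38 − 2.313 = 6.067 mg/L.

DO ≈ 6.07 mg/L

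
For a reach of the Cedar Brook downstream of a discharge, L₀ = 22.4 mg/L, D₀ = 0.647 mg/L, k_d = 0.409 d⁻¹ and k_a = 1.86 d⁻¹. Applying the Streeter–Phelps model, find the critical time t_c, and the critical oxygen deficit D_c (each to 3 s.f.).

At the critical point dD/dt = 0, so k_d L₀ e^(−k_d t) = k_a D. Substituting D(t) from the Streeter–Phelps equation and solving for t gives
t_c = ln[(k_a/k_d)(1 − D₀(k_a−k_d)/(k_d L₀))] / (k_a−k_d).
Here k_a−k_d = 1.451 d⁻¹ and 1 − D₀(k_a−k_d)/(k_d L₀) = 1 − 0.647×1.451/(0.409×22.4) = 0.8975, so
t_c = ln(4.548 × 0.8975) / 1.451 = 1.407 / 1.451 = 0.9693 d.
L(t_c) = L₀ e^(−k_d t_c) = 22.4 × 0.6727 = 15.07 mg/L, and at the critical point k_a D_c = k_d L, so D_c = (0.409/1.86) × 15.07 = 3.313 mg/L.

t_c ≈ 0.969 d; D_c ≈ 3.31 mg/L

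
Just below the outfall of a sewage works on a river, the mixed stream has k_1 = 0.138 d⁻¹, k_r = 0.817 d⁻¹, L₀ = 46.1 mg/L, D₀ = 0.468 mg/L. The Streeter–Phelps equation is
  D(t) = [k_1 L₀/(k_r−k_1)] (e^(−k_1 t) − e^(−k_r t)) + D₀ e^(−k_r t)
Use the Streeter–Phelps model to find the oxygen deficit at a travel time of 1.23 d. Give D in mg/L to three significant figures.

D ≈ 4.65 mg/L

k_1 L₀/(k_r−k_1) = 0.138×46.1/(0.817−0.138) = 6.362/0.6790 = 9.369 mg/L.
e^(−k_1 t) = e^(−0.138×1.230) = 0.8439; e^(−k_r t) = e^(−0.817×1.230) = 0.3661.
D = 9.369 × (0.8439 − 0.3661) + 0.468 × 0.3661 = 4.477 + 0.1713 = 4.648 mg/L.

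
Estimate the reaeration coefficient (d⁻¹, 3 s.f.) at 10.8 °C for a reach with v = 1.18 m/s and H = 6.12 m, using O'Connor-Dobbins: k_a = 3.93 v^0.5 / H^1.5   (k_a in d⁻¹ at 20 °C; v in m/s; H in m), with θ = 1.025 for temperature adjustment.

k_a(20) = 3.93 × 1.18^0.5 / 6.12^1.5 = 3.93 × 1.086 / 15.14 = 0.2820 d⁻¹.
k_a(10.8) = 0.2820 × 1.025^(10.8−20) = 0.2820 × 0.7968 = 0.2247 d⁻¹.

k_a ≈ 0.225 d⁻¹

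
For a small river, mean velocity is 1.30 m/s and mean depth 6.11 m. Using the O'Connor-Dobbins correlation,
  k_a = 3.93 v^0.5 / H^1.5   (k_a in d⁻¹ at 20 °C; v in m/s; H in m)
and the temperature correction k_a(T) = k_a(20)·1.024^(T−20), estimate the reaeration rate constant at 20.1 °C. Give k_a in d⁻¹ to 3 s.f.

k_a(20) = 3.93 × 1.30^0.5 / 6.11^1.5 = 3.93 × 1.140 / 15.10 = 0.2967 d⁻¹.
k_a(20.1) = 0.2967 × 1.024^(20.1−20) = 0.2967 × 1.002 = 0.2974 d⁻¹.

k_a ≈ 0.297 d⁻¹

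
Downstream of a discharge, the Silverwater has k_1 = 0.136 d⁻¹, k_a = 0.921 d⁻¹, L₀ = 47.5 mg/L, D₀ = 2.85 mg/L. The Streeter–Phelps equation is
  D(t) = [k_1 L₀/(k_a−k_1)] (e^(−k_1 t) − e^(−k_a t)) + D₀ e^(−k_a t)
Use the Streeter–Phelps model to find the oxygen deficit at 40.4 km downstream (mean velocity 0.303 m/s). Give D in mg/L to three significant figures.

Travel time t = x/v = 40.4 km / (0.303 m/s) = 40400 m / 0.303 m/s = 133300 s = 1.543 d.
k_1 L₀/(k_a−k_1) = 0.136×47.5/(0.921−0.136) = 6.460/0.7850 = 8.229 mg/L.
e^(−k_1 t) = e^(−0.136×1.543) = 0.8107; e^(−k_a t) = e^(−0.921×1.543) = 0.2414.
D = 8.229 × (0.8107 − 0.2414) + 2.85 × 0.2414 = 4.685 + 0.6880 = 5.373 mg/L.

D ≈ 5.37 mg/L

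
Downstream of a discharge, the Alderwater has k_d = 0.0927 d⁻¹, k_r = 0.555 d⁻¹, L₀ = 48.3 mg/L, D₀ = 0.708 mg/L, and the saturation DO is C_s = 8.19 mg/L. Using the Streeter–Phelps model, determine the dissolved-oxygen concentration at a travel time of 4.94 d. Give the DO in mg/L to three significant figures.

DO ≈ 2.64 mg/L

k_d L₀/(k_r−k_d) = 0.0927×48.3/(0.555−0.0927) = 4.477/0.4623 = 9.685 mg/L.
e^(−k_d t) = e^(−0.0927×4.940) = 0.6326; e^(−k_r t) = e^(−0.555×4.940) = 0.06446.
D = 9.685 × (0.6326 − 0.06446) + 0.708 × 0.06446 = 5.502 + 0.04564 = 5.548 mg/L.
DO = C_s − D = 8.19 − 5.548 = 2.642 mg/L.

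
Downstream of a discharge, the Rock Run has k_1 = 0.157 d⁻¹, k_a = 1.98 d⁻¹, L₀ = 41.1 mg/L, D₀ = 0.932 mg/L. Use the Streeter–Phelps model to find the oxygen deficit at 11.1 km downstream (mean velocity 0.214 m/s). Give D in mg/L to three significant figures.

Travel time t = x/v = 11.1 km / (0.214 m/s) = 11100 m / 0.214 m/s = 51870 s = 0.6003 d.
k_1 L₀/(k_a−k_1) = 0.157×41.1/(1.98−0.157) = 6.453/1.823 = 3.540 mg/L.
e^(−k_1 t) = e^(−0.157×0.6003) = 0.9101; e^(−k_a t) = e^(−1.98×0.6003) = 0.3046.
D = 3.540 × (0.9101 − 0.3046) + 0.932 × 0.3046 = 2.143 + 0.2839 = 2.427 mg/L.

D ≈ 2.43 mg/L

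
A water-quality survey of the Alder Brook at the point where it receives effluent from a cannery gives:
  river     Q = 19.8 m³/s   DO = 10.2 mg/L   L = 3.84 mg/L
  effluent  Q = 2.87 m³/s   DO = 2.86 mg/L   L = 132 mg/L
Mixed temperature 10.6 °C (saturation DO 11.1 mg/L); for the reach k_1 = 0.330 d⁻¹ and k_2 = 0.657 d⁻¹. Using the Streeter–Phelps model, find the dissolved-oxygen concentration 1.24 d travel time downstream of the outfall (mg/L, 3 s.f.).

Mixed DO = (19.8×10.2 + 2.87×2.86)/(19.8+2.87) = 210.2/22.67 = 9.271 mg/L.
Mixed L₀ = (19.8×3.84 + 2.87×132)/(22.67) = 454.9/22.67 = 20.06 mg/L.
Initial deficit D₀ = C_s − DO₀ = 11.1 − 9.271 = 1.829 mg/L.
D(1.24) = [0.330×20.06/(0.657−0.330)](e^(−0.330×1.24) − e^(−0.657×1.24)) + 1.829 e^(−0.657×1.24)
= 20.25 × (0.6642 − 0.4428) + 1.829 × 0.4428 = 5.293 mg/L.
DO = 11.1 − 5.293 = 5.807 mg/L.

DO ≈ 5.81 mg/L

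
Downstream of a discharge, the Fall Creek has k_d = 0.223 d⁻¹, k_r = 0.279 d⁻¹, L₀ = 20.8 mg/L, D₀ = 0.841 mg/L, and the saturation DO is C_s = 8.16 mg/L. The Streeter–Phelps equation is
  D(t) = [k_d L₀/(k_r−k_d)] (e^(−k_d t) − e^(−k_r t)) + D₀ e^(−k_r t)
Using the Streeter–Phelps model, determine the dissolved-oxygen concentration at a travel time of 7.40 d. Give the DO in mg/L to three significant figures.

DO ≈ 2.66 mg/L

k_d L₀/(k_r−k_d) = 0.223×20.8/(0.279−0.223) = 4.638/0.05600 = 82.83 mg/L.
e^(−k_d t) = e^(−0.223×7.400) = 0.1920; e^(−k_r t) = e^(−0.279×7.400) = 0.1269.
D = 82.83 × (0.1920 − 0.1269) + 0.841 × 0.1269 = 5.396 + 0.1067 = 5.502 mg/L.
DO = C_s − D = 8.16 − 5.502 = 2.658 mg/L.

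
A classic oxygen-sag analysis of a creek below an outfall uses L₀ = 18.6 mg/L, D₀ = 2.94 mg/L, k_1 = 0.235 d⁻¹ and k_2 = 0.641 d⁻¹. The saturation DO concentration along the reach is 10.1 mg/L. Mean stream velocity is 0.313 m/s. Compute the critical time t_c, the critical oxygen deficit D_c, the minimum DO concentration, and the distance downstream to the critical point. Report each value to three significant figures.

With k_2/k_1 = 2.728 and 1 − D₀(k_2−k_1)/(k_1 L₀) = 0.7269,
t_c = ln(2.728 × 0.7269) / (0.641 − 0.235) = ln(1.983) / 0.4060 = 0.6845/0.4060 = 1.686 d.
L(t_c) = L₀ e^(−k_1 t_c) = 18.6 × 0.6729 = 12.52 mg/L, and at the critical point k_2 D_c = k_1 L, so D_c = (0.235/0.641) × 12.52 = 4.588 mg/L.
Minimum DO = C_s − D_c = 10.1 − 4.588 = 5.512 mg/L.
x_c = v t_c = 0.313 m/s × 1.686 d × 86400 s/d = 45590 m ≈ 45.6 km.

t_c ≈ 1.69 d; D_c ≈ 4.59 mg/L; min DO ≈ 5.51 mg/L; x_c ≈ 45.6 km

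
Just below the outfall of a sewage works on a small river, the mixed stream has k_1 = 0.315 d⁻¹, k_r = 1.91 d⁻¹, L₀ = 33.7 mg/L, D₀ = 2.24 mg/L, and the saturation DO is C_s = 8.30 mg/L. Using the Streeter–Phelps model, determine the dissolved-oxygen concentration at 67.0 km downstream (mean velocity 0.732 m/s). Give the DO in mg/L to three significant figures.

DO ≈ 4.12 mg/L

Travel time t = x/v = 67.0 km / (0.732 m/s) = 67000 m / 0.732 m/s = 91530 s = 1.059 d.
k_1 L₀/(k_r−k_1) = 0.315×33.7/(1.91−0.315) = 10.62/1.595 = 6.655 mg/L.
e^(−k_1 t) = e^(−0.315×1.059) = 0.7163; e^(−k_r t) = e^(−1.91×1.059) = 0.1322.
D = 6.655 × (0.7163 − 0.1322) + 2.24 × 0.1322 = 3.887 + 0.2961 = 4.183 mg/L.
DO = C_s − D = 8.30 − 4.183 = 4.117 mg/L.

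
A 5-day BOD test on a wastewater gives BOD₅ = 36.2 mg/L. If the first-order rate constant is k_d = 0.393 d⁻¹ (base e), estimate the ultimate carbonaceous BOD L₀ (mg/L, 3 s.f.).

BOD₅ = L₀(1 − e^(−5k_d)) ⇒ L₀ = BOD₅ / (1 − e^(−5×0.393))
= 36.2 / (1 − 0.1402) = 36.2 / 0.8598 = 42.10 mg/L.

L₀ ≈ 42.1 mg/L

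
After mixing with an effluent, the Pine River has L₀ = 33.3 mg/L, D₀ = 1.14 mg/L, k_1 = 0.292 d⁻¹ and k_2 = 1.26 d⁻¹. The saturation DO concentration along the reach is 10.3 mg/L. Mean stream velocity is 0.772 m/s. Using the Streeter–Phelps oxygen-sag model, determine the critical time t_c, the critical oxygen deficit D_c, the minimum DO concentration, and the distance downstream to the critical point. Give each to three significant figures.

t_c ≈ 1.39 d; D_c ≈ 5.15 mg/L; min DO ≈ 5.15 mg/L; x_c ≈ 92.4 km

With k_2/k_1 = 4.315 and 1 − D₀(k_2−k_1)/(k_1 L₀) = 0.8865,
t_c = ln(4.315 × 0.8865) / (1.26 − 0.292) = ln(3.825) / 0.9680 = 1.342/0.9680 = 1.386 d.
L(t_c) = L₀ e^(−k_1 t_c) = 33.3 × 0.6672 = 22.22 mg/L, and at the critical point k_2 D_c = k_1 L, so D_c = (0.292/1.26) × 22.22 = 5.149 mg/L.
Minimum DO = C_s − D_c = 10.3 − 5.149 = 5.151 mg/L.
x_c = v t_c = 0.772 m/s × 1.386 d × 86400 s/d = 92450 m ≈ 92.4 km.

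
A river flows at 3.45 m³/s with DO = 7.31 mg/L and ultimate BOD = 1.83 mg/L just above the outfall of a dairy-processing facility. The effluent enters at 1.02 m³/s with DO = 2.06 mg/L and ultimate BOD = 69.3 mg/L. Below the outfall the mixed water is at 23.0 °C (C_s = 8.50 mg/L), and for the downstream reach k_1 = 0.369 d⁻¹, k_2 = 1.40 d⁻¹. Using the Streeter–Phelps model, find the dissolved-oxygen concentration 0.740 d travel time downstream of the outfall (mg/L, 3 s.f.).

Mixed DO = (3.45×7.31 + 1.02×2.06)/(3.45+1.02) = 27.32/4.470 = 6.112 mg/L.
Mixed L₀ = (3.45×1.83 + 1.02×69.3)/(4.470) = 77.00/4.470 = 17.23 mg/L.
Initial deficit D₀ = C_s − DO₀ = 8.50 − 6.112 = 2.388 mg/L.
D(0.740) = [0.369×17.23/(1.40−0.369)](e^(−0.369×0.740) − e^(−1.40×0.740)) + 2.388 e^(−1.40×0.740)
= 6.165 × (0.7610 − 0.3549) + 2.388 × 0.3549 = 3.352 mg/L.
DO = 8.50 − 3.352 = 5.148 mg/L.

DO ≈ 5.15 mg/L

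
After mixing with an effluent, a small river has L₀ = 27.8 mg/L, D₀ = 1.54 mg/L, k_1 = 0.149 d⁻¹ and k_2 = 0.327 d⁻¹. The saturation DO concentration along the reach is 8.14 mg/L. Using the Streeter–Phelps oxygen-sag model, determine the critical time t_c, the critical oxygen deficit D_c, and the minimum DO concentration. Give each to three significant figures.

t_c ≈ 4.03 d; D_c ≈ 6.95 mg/L; min DO ≈ 1.19 mg/L

At the critical point dD/dt = 0, so k_1 L₀ e^(−k_1 t) = k_2 D. Substituting D(t) from the Streeter–Phelps equation and solving for t gives
t_c = ln[(k_2/k_1)(1 − D₀(k_2−k_1)/(k_1 L₀))] / (k_2−k_1).
Here k_2−k_1 = 0.1780 d⁻¹ and 1 − D₀(k_2−k_1)/(k_1 L₀) = 1 − 1.54×0.1780/(0.149×27.8) = 0.9338, so
t_c = ln(2.195 × 0.9338) / 0.1780 = 0.7175 / 0.1780 = 4.031 d.
D_c = (k_1/k_2) L₀ e^(−k_1 t_c) = (0.149/0.327) × 27.8 × e^(−0.149×4.031) = 0.4557 × 27.8 × 0.5485 = 6.947 mg/L.
Minimum DO = C_s − D_c = 8.14 − 6.947 = 1.193 mg/L.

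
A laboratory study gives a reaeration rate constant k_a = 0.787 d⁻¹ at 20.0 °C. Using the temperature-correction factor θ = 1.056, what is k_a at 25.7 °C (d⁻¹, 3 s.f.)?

k_a(T₂) = k_a(T₁) · θ^(T₂−T₁) = 0.787 × 1.056^(25.7−20.0)
= 0.787 × 1.056^5.70 = 0.787 × 1.364 = 1.074 d⁻¹.

k_a ≈ 1.07 d⁻¹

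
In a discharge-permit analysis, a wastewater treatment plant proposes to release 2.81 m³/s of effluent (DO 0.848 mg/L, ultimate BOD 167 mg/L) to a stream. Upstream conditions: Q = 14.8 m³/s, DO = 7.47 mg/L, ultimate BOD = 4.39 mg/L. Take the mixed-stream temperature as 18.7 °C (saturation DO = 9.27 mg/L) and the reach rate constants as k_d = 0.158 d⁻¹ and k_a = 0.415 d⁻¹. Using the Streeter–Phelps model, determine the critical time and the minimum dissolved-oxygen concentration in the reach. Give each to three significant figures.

Mixed DO = (14.8×7.47 + 2.81×0.848)/(14.8+2.81) = 112.9/17.61 = 6.413 mg/L.
Mixed L₀ = (14.8×4.39 + 2.81×167)/(17.61) = 534.2/17.61 = 30.34 mg/L.
Initial deficit D₀ = C_s − DO₀ = 9.27 − 6.413 = 2.857 mg/L.
t_c = (1/0.2570) ln[(0.415/0.158)(1 − 2.857×0.2570/(0.158×30.34))] = 3.891 × ln(2.224) = 3.111 d.
D_c = (0.158/0.415) × 30.34 × e^(−0.158×3.111) = 0.3807 × 30.34 × 0.6117 = 7.065 mg/L.
Minimum DO = 9.27 − 7.065 = 2.205 mg/L.

t_c ≈ 3.11 d; minimum DO ≈ 2.20 mg/L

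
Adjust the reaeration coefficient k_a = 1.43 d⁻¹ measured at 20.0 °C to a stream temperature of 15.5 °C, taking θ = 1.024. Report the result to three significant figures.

k_a(T₂) = k_a(T₁) · θ^(T₂−T₁) = 1.43 × 1.024^(15.5−20.0)
= 1.43 × 1.024^-4.50 = 1.43 × 0.8988 = 1.285 d⁻¹.

k_a ≈ 1.29 d⁻¹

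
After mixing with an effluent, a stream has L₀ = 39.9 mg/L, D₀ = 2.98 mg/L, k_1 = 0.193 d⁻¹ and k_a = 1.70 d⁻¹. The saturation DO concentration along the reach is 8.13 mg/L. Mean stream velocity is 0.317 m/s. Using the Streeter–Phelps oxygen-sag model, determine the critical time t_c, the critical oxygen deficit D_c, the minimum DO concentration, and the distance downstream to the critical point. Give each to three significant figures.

With k_a/k_1 = 8.808 and 1 − D₀(k_a−k_1)/(k_1 L₀) = 0.4168,
t_c = ln(8.808 × 0.4168) / (1.70 − 0.193) = ln(3.672) / 1.507 = 1.301/1.507 = 0.8630 d.
L(t_c) = L₀ e^(−k_1 t_c) = 39.9 × 0.8466 = 33.78 mg/L, and at the critical point k_a D_c = k_1 L, so D_c = (0.193/1.70) × 33.78 = 3.835 mg/L.
Minimum DO = C_s − D_c = 8.13 − 3.835 = 4.295 mg/L.
x_c = v t_c = 0.317 m/s × 0.8630 d × 86400 s/d = 23640 m ≈ 23.6 km.

t_c ≈ 0.863 d; D_c ≈ 3.83 mg/L; min DO ≈ 4.30 mg/L; x_c ≈ 23.6 km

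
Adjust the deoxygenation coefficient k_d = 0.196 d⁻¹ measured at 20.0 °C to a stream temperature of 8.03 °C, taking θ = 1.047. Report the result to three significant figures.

k_d(T₂) = k_d(T₁) · θ^(T₂−T₁) = 0.196 × 1.047^(8.03−20.0)
= 0.196 × 1.047^-12.0 = 0.196 × 0.5771 = 0.1131 d⁻¹.

k_d ≈ 0.113 d⁻¹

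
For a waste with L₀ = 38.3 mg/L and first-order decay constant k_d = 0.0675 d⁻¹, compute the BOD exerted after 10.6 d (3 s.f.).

y ≈ 19.6 mg/L

y_t = L₀(1 − e^(−k_d t)) = 38.3 × (1 − e^(−0.0675×10.6))
= 38.3 × (1 − 0.4889) = 38.3 × 0.5111 = 19.57 mg/L.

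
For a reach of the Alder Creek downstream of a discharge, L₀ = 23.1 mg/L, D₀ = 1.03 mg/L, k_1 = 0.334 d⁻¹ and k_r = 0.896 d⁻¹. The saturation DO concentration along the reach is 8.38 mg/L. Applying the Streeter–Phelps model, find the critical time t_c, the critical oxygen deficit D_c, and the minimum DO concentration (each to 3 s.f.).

At the critical point dD/dt = 0, so k_1 L₀ e^(−k_1 t) = k_r D. Substituting D(t) from the Streeter–Phelps equation and solving for t gives
t_c = ln[(k_r/k_1)(1 − D₀(k_r−k_1)/(k_1 L₀))] / (k_r−k_1).
Here k_r−k_1 = 0.5620 d⁻¹ and 1 − D₀(k_r−k_1)/(k_1 L₀) = 1 − 1.03×0.5620/(0.334×23.1) = 0.9250, so
t_c = ln(2.683 × 0.9250) / 0.5620 = 0.9088 / 0.5620 = 1.617 d.
D_c = (k_1/k_r) L₀ e^(−k_1 t_c) = (0.334/0.896) × 23.1 × e^(−0.334×1.617) = 0.3728 × 23.1 × 0.5827 = 5.017 mg/L.
Minimum DO = C_s − D_c = 8.38 − 5.017 = 3.363 mg/L.

t_c ≈ 1.62 d; D_c ≈ 5.02 mg/L; min DO ≈ 3.36 mg/L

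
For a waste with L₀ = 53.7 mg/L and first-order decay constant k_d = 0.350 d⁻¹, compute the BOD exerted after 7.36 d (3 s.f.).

y_t = L₀(1 − e^(−k_d t)) = 53.7 × (1 − e^(−0.350×7.36))
= 53.7 × (1 − 0.07608) = 53.7 × 0.9239 = 49.61 mg/L.

y ≈ 49.6 mg/L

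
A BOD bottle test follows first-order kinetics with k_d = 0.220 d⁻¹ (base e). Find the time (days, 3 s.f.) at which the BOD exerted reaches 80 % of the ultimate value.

y/L₀ = 1 − e^(−k_d t) = 0.80 ⇒ e^(−k_d t) = 0.200
t = −ln(0.200) / 0.220 = 1.609 / 0.220 = 7.316 d.

t ≈ 7.32 d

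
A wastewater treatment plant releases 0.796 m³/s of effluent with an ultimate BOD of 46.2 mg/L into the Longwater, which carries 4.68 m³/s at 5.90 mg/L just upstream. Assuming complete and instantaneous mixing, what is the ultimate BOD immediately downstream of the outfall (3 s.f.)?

Flow-weighted mixing: C = (Q_r C_r + Q_w C_w)/(Q_r + Q_w)
= (4.68×5.90 + 0.796×46.2)/(4.68 + 0.796) = 64.39/5.476 = 11.76 mg/L.

11.8 mg/L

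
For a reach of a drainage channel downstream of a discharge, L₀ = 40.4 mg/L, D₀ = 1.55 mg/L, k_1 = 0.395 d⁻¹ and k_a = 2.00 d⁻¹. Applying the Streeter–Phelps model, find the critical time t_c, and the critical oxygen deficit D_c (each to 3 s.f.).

t_c ≈ 0.905 d; D_c ≈ 5.58 mg/L

At the critical point dD/dt = 0, so k_1 L₀ e^(−k_1 t) = k_a D. Substituting D(t) from the Streeter–Phelps equation and solving for t gives
t_c = ln[(k_a/k_1)(1 − D₀(k_a−k_1)/(k_1 L₀))] / (k_a−k_1).
Here k_a−k_1 = 1.605 d⁻¹ and 1 − D₀(k_a−k_1)/(k_1 L₀) = 1 − 1.55×1.605/(0.395×40.4) = 0.8441, so
t_c = ln(5.063 × 0.8441) / 1.605 = 1.453 / 1.605 = 0.9050 d.
D_c = (k_1/k_a) L₀ e^(−k_1 t_c) = (0.395/2.00) × 40.4 × e^(−0.395×0.9050) = 0.1975 × 40.4 × 0.6994 = 5.581 mg/L.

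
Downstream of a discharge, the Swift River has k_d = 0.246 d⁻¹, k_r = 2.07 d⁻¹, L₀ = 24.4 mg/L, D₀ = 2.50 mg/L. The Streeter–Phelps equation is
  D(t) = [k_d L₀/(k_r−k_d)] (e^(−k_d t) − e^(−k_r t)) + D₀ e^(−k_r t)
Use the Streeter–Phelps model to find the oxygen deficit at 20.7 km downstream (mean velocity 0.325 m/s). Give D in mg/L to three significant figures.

Travel time t = x/v = 20.7 km / (0.325 m/s) = 20700 m / 0.325 m/s = 63690 s = 0.7372 d.
k_d L₀/(k_r−k_d) = 0.246×24.4/(2.07−0.246) = 6.002/1.824 = 3.291 mg/L.
e^(−k_d t) = e^(−0.246×0.7372) = 0.8341; e^(−k_r t) = e^(−2.07×0.7372) = 0.2174.
D = 3.291 × (0.8341 − 0.2174) + 2.50 × 0.2174 = 2.030 + 0.5435 = 2.573 mg/L.

D ≈ 2.57 mg/L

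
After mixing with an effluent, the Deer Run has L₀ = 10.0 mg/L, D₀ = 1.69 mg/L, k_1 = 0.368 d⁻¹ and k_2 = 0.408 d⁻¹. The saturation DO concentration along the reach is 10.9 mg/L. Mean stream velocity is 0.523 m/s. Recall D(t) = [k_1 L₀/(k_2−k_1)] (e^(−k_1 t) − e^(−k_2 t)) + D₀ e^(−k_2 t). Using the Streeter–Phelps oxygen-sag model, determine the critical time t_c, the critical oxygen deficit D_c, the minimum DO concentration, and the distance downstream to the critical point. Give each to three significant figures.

t_c = [1/(k_2−k_1)] ln[(k_2/k_1)(1 − D₀(k_2−k_1)/(k_1 L₀))]
= [1/(0.408−0.368)] ln[(0.408/0.368)(1 − 1.69×0.04000/(0.368×10.0))]
= (1/0.04000) ln[1.109 × 0.9816] = 25.00 × ln(1.088) = 25.00 × 0.08464 = 2.116 d.
D_c = (k_1/k_2) L₀ e^(−k_1 t_c) = (0.368/0.408) × 10.0 × e^(−0.368×2.116) = 0.9020 × 10.0 × 0.4590 = 4.140 mg/L.
Minimum DO = C_s − D_c = 10.9 − 4.140 = 6.760 mg/L.
x_c = v t_c = 0.523 m/s × 2.116 d × 86400 s/d = 95620 m ≈ 95.6 km.

t_c ≈ 2.12 d; D_c ≈ 4.14 mg/L; min DO ≈ 6.76 mg/L; x_c ≈ 95.6 km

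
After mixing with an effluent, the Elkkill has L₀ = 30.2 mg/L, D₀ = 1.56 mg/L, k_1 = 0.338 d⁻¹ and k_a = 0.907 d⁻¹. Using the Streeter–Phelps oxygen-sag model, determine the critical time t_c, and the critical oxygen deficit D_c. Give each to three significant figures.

t_c ≈ 1.57 d; D_c ≈ 6.61 mg/L

At the critical point dD/dt = 0, so k_1 L₀ e^(−k_1 t) = k_a D. Substituting D(t) from the Streeter–Phelps equation and solving for t gives
t_c = ln[(k_a/k_1)(1 − D₀(k_a−k_1)/(k_1 L₀))] / (k_a−k_1).
Here k_a−k_1 = 0.5690 d⁻¹ and 1 − D₀(k_a−k_1)/(k_1 L₀) = 1 − 1.56×0.5690/(0.338×30.2) = 0.9130, so
t_c = ln(2.683 × 0.9130) / 0.5690 = 0.8961 / 0.5690 = 1.575 d.
L(t_c) = L₀ e^(−k_1 t_c) = 30.2 × 0.5872 = 17.73 mg/L, and at the critical point k_a D_c = k_1 L, so D_c = (0.338/0.907) × 17.73 = 6.609 mg/L.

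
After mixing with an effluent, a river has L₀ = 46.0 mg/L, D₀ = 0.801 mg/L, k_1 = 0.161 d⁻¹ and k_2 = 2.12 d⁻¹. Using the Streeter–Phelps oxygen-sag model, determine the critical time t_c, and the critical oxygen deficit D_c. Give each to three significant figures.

t_c ≈ 1.19 d; D_c ≈ 2.88 mg/L

With k_2/k_1 = 13.17 and 1 − D₀(k_2−k_1)/(k_1 L₀) = 0.7881,
t_c = ln(13.17 × 0.7881) / (2.12 − 0.161) = ln(10.38) / 1.959 = 2.340/1.959 = 1.194 d.
L(t_c) = L₀ e^(−k_1 t_c) = 46.0 × 0.8251 = 37.95 mg/L, and at the critical point k_2 D_c = k_1 L, so D_c = (0.161/2.12) × 37.95 = 2.882 mg/L.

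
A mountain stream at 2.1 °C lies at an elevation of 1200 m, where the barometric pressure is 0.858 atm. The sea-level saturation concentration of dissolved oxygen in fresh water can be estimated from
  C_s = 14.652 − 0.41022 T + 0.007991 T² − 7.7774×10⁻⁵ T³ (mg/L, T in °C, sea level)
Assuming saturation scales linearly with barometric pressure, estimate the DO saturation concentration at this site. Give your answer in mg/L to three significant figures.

At sea level: C_s = 14.652 − 0.41022×2.1 + 0.007991×2.1² − 7.7774×10⁻⁵×2.1³ = 13.83 mg/L.
Pressure correction: C_s' = 13.83 × 0.858 = 11.86 mg/L.

C_s ≈ 11.9 mg/L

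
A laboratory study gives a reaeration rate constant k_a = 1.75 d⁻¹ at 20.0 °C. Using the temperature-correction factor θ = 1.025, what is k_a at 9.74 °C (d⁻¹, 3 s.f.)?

k_a(T₂) = k_a(T₁) · θ^(T₂−T₁) = 1.75 × 1.025^(9.74−20.0)
= 1.75 × 1.025^-10.3 = 1.75 × 0.7762 = 1.358 d⁻¹.

k_a ≈ 1.36 d⁻¹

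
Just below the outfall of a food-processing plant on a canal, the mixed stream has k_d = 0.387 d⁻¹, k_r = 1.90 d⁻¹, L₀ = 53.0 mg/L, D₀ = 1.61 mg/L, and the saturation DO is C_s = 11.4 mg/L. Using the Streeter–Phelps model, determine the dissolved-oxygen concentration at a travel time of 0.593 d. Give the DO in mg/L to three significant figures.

DO ≈ 4.50 mg/L

k_d L₀/(k_r−k_d) = 0.387×53.0/(1.90−0.387) = 20.51/1.513 = 13.56 mg/L.
e^(−k_d t) = e^(−0.387×0.5930) = 0.7949; e^(−k_r t) = e^(−1.90×0.5930) = 0.3241.
D = 13.56 × (0.7949 − 0.3241) + 1.61 × 0.3241 = 6.383 + 0.5218 = 6.905 mg/L.
DO = C_s − D = 11.4 − 6.905 = 4.495 mg/L.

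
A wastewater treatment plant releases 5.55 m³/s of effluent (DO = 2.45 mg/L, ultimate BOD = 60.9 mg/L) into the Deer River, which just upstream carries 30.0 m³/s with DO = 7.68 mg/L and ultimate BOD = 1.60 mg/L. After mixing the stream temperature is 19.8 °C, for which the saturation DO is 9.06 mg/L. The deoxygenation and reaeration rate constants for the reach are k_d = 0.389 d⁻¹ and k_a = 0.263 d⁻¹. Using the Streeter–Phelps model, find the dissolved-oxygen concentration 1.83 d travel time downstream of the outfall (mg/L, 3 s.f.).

DO ≈ 3.44 mg/L

Mixed DO = (30.0×7.68 + 5.55×2.45)/(30.0+5.55) = 244.0/35.55 = 6.864 mg/L.
Mixed L₀ = (30.0×1.60 + 5.55×60.9)/(35.55) = 386.0/35.55 = 10.86 mg/L.
Initial deficit D₀ = C_s − DO₀ = 9.06 − 6.864 = 2.196 mg/L.
D(1.83) = [0.389×10.86/(0.263−0.389)](e^(−0.389×1.83) − e^(−0.263×1.83)) + 2.196 e^(−0.263×1.83)
= -33.52 × (0.4907 − 0.6180) + 2.196 × 0.6180 = 5.623 mg/L.
DO = 9.06 − 5.623 = 3.437 mg/L.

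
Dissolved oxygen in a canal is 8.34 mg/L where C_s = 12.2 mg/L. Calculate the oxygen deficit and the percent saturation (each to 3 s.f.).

D = C_s − C = 12.2 − 8.34 = 3.86 mg/L.
% saturation = 8.34/12.2 × 100 = 68.4 %.

D ≈ 3.86 mg/L; 68.4 % saturation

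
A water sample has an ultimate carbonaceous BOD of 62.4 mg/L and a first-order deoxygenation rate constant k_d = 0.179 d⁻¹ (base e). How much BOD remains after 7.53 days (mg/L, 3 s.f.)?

L_t = L₀ e^(−k_d t) = 62.4 × e^(−0.179×7.53) = 62.4 × 0.2598 = 16.21 mg/L.

L ≈ 16.2 mg/L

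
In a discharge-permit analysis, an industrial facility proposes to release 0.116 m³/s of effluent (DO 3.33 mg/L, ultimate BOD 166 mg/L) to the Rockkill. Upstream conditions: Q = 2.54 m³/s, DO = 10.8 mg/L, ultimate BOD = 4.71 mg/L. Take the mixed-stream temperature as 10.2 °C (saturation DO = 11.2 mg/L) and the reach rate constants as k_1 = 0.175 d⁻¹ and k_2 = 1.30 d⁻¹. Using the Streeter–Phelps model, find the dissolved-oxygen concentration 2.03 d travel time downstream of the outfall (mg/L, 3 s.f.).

Mixed DO = (2.54×10.8 + 0.116×3.33)/(2.54+0.116) = 27.82/2.656 = 10.47 mg/L.
Mixed L₀ = (2.54×4.71 + 0.116×166)/(2.656) = 31.22/2.656 = 11.75 mg/L.
Initial deficit D₀ = C_s − DO₀ = 11.2 − 10.47 = 0.7262 mg/L.
D(2.03) = [0.175×11.75/(1.30−0.175)](e^(−0.175×2.03) − e^(−1.30×2.03)) + 0.7262 e^(−1.30×2.03)
= 1.828 × (0.7010 − 0.07143) + 0.7262 × 0.07143 = 1.203 mg/L.
DO = 11.2 − 1.203 = 9.997 mg/L.

DO ≈ 10.0 mg/L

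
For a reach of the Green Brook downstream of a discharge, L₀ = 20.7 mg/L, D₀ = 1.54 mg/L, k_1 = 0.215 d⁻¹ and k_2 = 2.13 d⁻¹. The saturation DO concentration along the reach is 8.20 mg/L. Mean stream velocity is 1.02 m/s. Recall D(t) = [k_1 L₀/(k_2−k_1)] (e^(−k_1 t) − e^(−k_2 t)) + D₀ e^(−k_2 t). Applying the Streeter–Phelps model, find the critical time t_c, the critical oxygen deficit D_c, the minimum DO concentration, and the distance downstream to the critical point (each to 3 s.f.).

t_c = [1/(k_2−k_1)] ln[(k_2/k_1)(1 − D₀(k_2−k_1)/(k_1 L₀))]
= [1/(2.13−0.215)] ln[(2.13/0.215)(1 − 1.54×1.915/(0.215×20.7))]
= (1/1.915) ln[9.907 × 0.3374] = 0.5222 × ln(3.342) = 0.5222 × 1.207 = 0.6301 d.
L(t_c) = L₀ e^(−k_1 t_c) = 20.7 × 0.8733 = 18.08 mg/L, and at the critical point k_2 D_c = k_1 L, so D_c = (0.215/2.13) × 18.08 = 1.825 mg/L.
Minimum DO = C_s − D_c = 8.20 − 1.825 = 6.375 mg/L.
x_c = v t_c = 1.02 m/s × 0.6301 d × 86400 s/d = 55530 m ≈ 55.5 km.

t_c ≈ 0.630 d; D_c ≈ 1.82 mg/L; min DO ≈ 6.38 mg/L; x_c ≈ 55.5 km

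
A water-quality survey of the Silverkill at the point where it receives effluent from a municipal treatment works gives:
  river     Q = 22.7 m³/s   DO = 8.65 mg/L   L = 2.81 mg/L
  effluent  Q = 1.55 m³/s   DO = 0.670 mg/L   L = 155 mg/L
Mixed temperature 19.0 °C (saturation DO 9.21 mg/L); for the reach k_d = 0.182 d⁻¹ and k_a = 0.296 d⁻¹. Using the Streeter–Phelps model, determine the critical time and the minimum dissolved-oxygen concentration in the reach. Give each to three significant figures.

Mixed DO = (22.7×8.65 + 1.55×0.670)/(22.7+1.55) = 197.4/24.25 = 8.140 mg/L.
Mixed L₀ = (22.7×2.81 + 1.55×155)/(24.25) = 304.0/24.25 = 12.54 mg/L.
Initial deficit D₀ = C_s − DO₀ = 9.21 − 8.140 = 1.070 mg/L.
t_c = (1/0.1140) ln[(0.296/0.182)(1 − 1.070×0.1140/(0.182×12.54))] = 8.772 × ln(1.539) = 3.784 d.
D_c = (0.182/0.296) × 12.54 × e^(−0.182×3.784) = 0.6149 × 12.54 × 0.5022 = 3.871 mg/L.
Minimum DO = 9.21 − 3.871 = 5.339 mg/L.

t_c ≈ 3.78 d; minimum DO ≈ 5.34 mg/L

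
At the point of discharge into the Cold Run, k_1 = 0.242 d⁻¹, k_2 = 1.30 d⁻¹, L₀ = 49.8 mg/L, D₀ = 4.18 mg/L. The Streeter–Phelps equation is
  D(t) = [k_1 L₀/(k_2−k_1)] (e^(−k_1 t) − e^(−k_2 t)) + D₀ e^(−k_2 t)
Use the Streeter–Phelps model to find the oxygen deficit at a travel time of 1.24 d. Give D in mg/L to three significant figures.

k_1 L₀/(k_2−k_1) = 0.242×49.8/(1.30−0.242) = 12.05/1.058 = 11.39 mg/L.
e^(−k_1 t) = e^(−0.242×1.240) = 0.7408; e^(−k_2 t) = e^(−1.30×1.240) = 0.1995.
D = 11.39 × (0.7408 − 0.1995) + 4.18 × 0.1995 = 6.166 + 0.8339 = 6.999 mg/L.

D ≈ 7.00 mg/L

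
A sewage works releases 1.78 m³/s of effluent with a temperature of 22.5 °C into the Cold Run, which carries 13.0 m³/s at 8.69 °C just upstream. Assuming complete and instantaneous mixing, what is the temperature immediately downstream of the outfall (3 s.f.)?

Flow-weighted mixing: C = (Q_r C_r + Q_w C_w)/(Q_r + Q_w)
= (13.0×8.69 + 1.78×22.5)/(13.0 + 1.78) = 153.0/14.78 = 10.35 °C.

10.4 °C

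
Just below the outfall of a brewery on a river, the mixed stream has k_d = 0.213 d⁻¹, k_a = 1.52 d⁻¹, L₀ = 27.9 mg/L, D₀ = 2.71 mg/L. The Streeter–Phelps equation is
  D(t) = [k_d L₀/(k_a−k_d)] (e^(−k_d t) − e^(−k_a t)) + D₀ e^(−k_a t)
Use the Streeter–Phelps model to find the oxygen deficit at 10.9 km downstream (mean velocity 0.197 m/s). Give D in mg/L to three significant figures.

D ≈ 3.27 mg/L

Travel time t = x/v = 10.9 km / (0.197 m/s) = 10900 m / 0.197 m/s = 55330 s = 0.6404 d.
k_d L₀/(k_a−k_d) = 0.213×27.9/(1.52−0.213) = 5.943/1.307 = 4.547 mg/L.
e^(−k_d t) = e^(−0.213×0.6404) = 0.8725; e^(−k_a t) = e^(−1.52×0.6404) = 0.3778.
D = 4.547 × (0.8725 − 0.3778) + 2.71 × 0.3778 = 2.249 + 1.024 = 3.273 mg/L.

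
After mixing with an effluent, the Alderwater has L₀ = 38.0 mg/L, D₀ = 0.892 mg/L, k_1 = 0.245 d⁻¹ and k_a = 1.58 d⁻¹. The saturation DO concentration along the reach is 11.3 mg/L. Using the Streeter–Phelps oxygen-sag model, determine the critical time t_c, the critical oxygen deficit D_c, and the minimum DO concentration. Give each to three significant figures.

t_c ≈ 1.29 d; D_c ≈ 4.29 mg/L; min DO ≈ 7.01 mg/L

At the critical point dD/dt = 0, so k_1 L₀ e^(−k_1 t) = k_a D. Substituting D(t) from the Streeter–Phelps equation and solving for t gives
t_c = ln[(k_a/k_1)(1 − D₀(k_a−k_1)/(k_1 L₀))] / (k_a−k_1).
Here k_a−k_1 = 1.335 d⁻¹ and 1 − D₀(k_a−k_1)/(k_1 L₀) = 1 − 0.892×1.335/(0.245×38.0) = 0.8721, so
t_c = ln(6.449 × 0.8721) / 1.335 = 1.727 / 1.335 = 1.294 d.
L(t_c) = L₀ e^(−k_1 t_c) = 38.0 × 0.7284 = 27.68 mg/L, and at the critical point k_a D_c = k_1 L, so D_c = (0.245/1.58) × 27.68 = 4.292 mg/L.
Minimum DO = C_s − D_c = 11.3 − 4.292 = 7.008 mg/L.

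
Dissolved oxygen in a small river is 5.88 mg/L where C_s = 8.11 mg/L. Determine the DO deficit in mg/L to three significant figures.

D = C_s − C = 8.11 − 5.88 = 2.23 mg/L.

D ≈ 2.23 mg/L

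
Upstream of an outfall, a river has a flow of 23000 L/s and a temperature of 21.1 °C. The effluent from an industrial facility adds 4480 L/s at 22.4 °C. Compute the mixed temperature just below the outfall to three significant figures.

Flow-weighted mixing: C = (Q_r C_r + Q_w C_w)/(Q_r + Q_w)
= (23000×21.1 + 4480×22.4)/(23000 + 4480) = 585700/27480 = 21.31 °C.

21.3 °C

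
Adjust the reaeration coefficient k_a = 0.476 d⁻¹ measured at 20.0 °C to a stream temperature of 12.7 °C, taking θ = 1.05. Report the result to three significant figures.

k_a ≈ 0.333 d⁻¹

k_a(T₂) = k_a(T₁) · θ^(T₂−T₁) = 0.476 × 1.05^(12.7−20.0)
= 0.476 × 1.05^-7.30 = 0.476 × 0.7004 = 0.3334 d⁻¹.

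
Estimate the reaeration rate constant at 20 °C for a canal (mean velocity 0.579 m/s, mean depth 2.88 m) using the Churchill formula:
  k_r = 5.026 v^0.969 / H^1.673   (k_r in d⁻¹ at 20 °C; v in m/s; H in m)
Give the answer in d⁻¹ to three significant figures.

k_r ≈ 0.504 d⁻¹

k_r = 5.026 × 0.579^0.969 / 2.88^1.673 = 5.026 × 0.5889 / 5.869 = 0.5043 d⁻¹.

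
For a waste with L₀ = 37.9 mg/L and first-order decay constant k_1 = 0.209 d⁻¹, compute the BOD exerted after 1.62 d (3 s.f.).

y ≈ 10.9 mg/L

y_t = L₀(1 − e^(−k_1 t)) = 37.9 × (1 − e^(−0.209×1.62))
= 37.9 × (1 − 0.7128) = 37.9 × 0.2872 = 10.89 mg/L.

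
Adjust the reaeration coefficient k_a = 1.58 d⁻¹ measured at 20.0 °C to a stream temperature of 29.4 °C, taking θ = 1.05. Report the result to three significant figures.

k_a(T₂) = k_a(T₁) · θ^(T₂−T₁) = 1.58 × 1.05^(29.4−20.0)
= 1.58 × 1.05^9.40 = 1.58 × 1.582 = 2.499 d⁻¹.

k_a ≈ 2.50 d⁻¹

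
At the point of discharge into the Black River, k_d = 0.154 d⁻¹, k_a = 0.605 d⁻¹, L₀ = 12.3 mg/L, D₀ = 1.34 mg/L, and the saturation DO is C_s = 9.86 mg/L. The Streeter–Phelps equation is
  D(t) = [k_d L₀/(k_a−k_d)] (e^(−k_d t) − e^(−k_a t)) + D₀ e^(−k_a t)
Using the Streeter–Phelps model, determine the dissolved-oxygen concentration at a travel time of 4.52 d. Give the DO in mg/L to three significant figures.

DO ≈ 7.95 mg/L

k_d L₀/(k_a−k_d) = 0.154×12.3/(0.605−0.154) = 1.894/0.4510 = 4.200 mg/L.
e^(−k_d t) = e^(−0.154×4.520) = 0.4985; e^(−k_a t) = e^(−0.605×4.520) = 0.06492.
D = 4.200 × (0.4985 − 0.06492) + 1.34 × 0.06492 = 1.821 + 0.08699 = 1.908 mg/L.
DO = C_s − D = 9.86 − 1.908 = 7.952 mg/L.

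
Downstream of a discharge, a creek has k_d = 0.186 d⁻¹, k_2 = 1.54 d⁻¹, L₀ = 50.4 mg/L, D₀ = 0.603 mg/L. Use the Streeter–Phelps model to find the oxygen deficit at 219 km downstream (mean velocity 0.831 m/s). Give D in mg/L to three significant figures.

D ≈ 3.87 mg/L

Travel time t = x/v = 219 km / (0.831 m/s) = 219000 m / 0.831 m/s = 263500 s = 3.050 d.
k_d L₀/(k_2−k_d) = 0.186×50.4/(1.54−0.186) = 9.374/1.354 = 6.923 mg/L.
e^(−k_d t) = e^(−0.186×3.050) = 0.5670; e^(−k_2 t) = e^(−1.54×3.050) = 0.009120.
D = 6.923 × (0.5670 − 0.009120) + 0.603 × 0.009120 = 3.863 + 0.005499 = 3.868 mg/L.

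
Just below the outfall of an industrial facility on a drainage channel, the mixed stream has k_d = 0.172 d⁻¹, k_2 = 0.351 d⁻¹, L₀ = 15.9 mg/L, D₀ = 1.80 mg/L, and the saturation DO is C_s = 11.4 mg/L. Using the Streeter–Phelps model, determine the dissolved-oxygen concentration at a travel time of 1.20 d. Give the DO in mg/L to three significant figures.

DO ≈ 7.82 mg/L

k_d L₀/(k_2−k_d) = 0.172×15.9/(0.351−0.172) = 2.735/0.1790 = 15.28 mg/L.
e^(−k_d t) = e^(−0.172×1.200) = 0.8135; e^(−k_2 t) = e^(−0.351×1.200) = 0.6563.
D = 15.28 × (0.8135 − 0.6563) + 1.80 × 0.6563 = 2.402 + 1.181 = 3.584 mg/L.
DO = C_s − D = 11.4 − 3.584 = 7.816 mg/L.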